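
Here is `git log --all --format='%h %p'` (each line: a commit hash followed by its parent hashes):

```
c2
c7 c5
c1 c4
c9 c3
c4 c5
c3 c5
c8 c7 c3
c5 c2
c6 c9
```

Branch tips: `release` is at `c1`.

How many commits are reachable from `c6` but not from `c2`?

Reachable from c6: {c2, c3, c5, c6, c9}.
Reachable from c2: {c2}.
In c6's history but not c2's: {c3, c5, c6, c9} — 4 commits.

4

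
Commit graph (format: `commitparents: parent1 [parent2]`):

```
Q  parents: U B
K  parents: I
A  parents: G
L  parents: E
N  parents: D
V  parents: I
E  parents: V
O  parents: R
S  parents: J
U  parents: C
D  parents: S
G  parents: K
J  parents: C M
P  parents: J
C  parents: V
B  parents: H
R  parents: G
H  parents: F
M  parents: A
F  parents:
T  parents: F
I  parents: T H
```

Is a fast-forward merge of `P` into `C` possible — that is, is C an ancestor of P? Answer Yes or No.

Yes

A fast-forward from C to P is possible iff C is an ancestor of P.
Ancestors of P: {A, C, F, G, H, I, J, K, M, P, T, V}.
C is among them, so fast-forward is possible.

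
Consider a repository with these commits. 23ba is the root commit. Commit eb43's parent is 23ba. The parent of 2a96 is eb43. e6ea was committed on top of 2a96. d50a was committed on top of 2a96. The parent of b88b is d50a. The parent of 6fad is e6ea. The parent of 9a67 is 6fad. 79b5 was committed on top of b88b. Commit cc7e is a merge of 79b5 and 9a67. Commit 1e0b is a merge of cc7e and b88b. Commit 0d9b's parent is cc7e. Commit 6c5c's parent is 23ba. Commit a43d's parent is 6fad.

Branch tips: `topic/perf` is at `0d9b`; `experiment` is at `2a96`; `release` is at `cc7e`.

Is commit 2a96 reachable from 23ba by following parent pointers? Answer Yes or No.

Ancestors of 23ba: {23ba}.
2a96 is not in that set, so it is not an ancestor of 23ba.

No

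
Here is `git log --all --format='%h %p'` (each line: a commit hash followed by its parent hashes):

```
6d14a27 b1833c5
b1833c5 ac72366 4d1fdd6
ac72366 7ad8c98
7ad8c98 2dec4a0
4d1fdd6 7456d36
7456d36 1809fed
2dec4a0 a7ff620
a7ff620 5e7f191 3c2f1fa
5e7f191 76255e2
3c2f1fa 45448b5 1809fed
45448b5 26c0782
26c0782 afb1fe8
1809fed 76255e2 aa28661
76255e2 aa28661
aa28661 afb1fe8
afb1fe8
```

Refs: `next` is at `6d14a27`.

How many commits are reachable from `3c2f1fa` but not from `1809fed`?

Reachable from 3c2f1fa: {1809fed, 26c0782, 3c2f1fa, 45448b5, 76255e2, aa28661, afb1fe8}.
Reachable from 1809fed: {1809fed, 76255e2, aa28661, afb1fe8}.
In 3c2f1fa's history but not 1809fed's: {26c0782, 3c2f1fa, 45448b5} — 3 commits.

3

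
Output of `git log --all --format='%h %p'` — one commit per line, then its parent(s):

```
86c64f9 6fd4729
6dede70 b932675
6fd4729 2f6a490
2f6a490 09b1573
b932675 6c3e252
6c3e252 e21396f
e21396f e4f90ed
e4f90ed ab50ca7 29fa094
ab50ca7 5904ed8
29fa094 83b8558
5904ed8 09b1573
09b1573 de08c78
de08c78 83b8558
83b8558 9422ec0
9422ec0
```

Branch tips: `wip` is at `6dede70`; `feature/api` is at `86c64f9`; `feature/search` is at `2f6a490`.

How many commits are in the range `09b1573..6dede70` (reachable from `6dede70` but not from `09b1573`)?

8

Reachable from 6dede70: {09b1573, 29fa094, 5904ed8, 6c3e252, 6dede70, 83b8558, 9422ec0, ab50ca7, b932675, de08c78, e21396f, e4f90ed}.
Reachable from 09b1573: {09b1573, 83b8558, 9422ec0, de08c78}.
In 6dede70's history but not 09b1573's: {29fa094, 5904ed8, 6c3e252, 6dede70, ab50ca7, b932675, e21396f, e4f90ed} — 8 commits.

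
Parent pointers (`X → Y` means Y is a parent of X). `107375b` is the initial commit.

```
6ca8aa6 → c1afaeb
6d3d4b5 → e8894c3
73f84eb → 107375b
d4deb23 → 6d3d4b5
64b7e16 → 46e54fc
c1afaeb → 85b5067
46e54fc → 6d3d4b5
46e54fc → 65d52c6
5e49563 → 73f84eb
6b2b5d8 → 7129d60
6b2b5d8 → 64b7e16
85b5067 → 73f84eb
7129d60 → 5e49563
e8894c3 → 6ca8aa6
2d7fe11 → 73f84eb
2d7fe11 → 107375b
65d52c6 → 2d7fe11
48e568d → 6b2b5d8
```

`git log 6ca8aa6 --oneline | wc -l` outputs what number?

Walking parent pointers from 6ca8aa6: reachable set = {107375b, 6ca8aa6, 73f84eb, 85b5067, c1afaeb}.
That is 5 commits.

5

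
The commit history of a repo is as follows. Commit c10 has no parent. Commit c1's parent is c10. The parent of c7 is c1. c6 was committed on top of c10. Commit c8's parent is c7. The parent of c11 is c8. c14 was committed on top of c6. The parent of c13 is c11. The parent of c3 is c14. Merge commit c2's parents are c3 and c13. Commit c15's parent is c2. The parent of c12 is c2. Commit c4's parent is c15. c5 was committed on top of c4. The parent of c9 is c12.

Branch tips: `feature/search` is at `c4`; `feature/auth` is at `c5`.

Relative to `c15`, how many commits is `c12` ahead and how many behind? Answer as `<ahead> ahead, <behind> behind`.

Reachable from c12: {c1, c10, c11, c12, c13, c14, c2, c3, c6, c7, c8}.
Reachable from c15: {c1, c10, c11, c13, c14, c15, c2, c3, c6, c7, c8}.
Only in c12's history (ahead): {c12} — 1.
Only in c15's history (behind): {c15} — 1.

1 ahead, 1 behind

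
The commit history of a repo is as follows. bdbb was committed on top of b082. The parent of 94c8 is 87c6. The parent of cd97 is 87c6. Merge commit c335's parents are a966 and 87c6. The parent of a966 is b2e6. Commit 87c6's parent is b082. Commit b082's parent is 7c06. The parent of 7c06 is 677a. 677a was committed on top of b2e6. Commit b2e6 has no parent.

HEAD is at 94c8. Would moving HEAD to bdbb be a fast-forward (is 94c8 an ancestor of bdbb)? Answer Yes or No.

A fast-forward from 94c8 to bdbb is possible iff 94c8 is an ancestor of bdbb.
Ancestors of bdbb: {677a, 7c06, b082, b2e6, bdbb}.
94c8 is not among them, so fast-forward is not possible.

No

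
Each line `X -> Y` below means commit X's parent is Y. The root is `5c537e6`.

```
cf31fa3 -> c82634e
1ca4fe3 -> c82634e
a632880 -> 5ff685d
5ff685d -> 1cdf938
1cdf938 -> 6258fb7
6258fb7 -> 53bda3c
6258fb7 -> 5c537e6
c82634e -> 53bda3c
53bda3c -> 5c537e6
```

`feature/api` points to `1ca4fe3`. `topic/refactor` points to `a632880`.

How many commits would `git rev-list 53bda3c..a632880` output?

Reachable from a632880: {1cdf938, 53bda3c, 5c537e6, 5ff685d, 6258fb7, a632880}.
Reachable from 53bda3c: {53bda3c, 5c537e6}.
In a632880's history but not 53bda3c's: {1cdf938, 5ff685d, 6258fb7, a632880} — 4 commits.

4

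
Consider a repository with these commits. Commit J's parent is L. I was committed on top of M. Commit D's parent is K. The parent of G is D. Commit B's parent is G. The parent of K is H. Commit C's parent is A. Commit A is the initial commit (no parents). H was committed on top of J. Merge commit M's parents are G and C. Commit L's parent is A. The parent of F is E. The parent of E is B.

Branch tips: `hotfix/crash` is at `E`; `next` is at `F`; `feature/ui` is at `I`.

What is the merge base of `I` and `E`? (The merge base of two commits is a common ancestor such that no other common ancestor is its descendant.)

G

Ancestors of I: {A, C, D, G, H, I, J, K, L, M}.
Ancestors of E: {A, B, D, E, G, H, J, K, L}.
Common ancestors: {A, D, G, H, J, K, L}.
Among these, G is not an ancestor of any other common ancestor — it is the merge base.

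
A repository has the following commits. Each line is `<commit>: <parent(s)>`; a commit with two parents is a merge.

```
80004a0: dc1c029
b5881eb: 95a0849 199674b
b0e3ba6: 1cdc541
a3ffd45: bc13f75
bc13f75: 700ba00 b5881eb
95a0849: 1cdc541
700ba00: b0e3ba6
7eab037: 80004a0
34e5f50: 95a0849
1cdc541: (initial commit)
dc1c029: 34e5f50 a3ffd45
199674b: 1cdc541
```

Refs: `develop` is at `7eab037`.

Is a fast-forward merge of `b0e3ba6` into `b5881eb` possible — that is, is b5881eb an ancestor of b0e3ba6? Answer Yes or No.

No

A fast-forward from b5881eb to b0e3ba6 is possible iff b5881eb is an ancestor of b0e3ba6.
Ancestors of b0e3ba6: {1cdc541, b0e3ba6}.
b5881eb is not among them, so fast-forward is not possible.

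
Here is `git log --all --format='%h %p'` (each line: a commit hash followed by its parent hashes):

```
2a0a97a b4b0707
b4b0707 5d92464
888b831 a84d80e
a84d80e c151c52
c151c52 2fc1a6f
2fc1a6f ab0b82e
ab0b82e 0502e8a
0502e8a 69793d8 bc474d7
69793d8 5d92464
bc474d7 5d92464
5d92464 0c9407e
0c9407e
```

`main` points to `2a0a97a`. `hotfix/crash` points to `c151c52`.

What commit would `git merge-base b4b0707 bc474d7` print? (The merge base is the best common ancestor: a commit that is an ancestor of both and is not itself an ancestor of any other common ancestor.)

Ancestors of b4b0707: {0c9407e, 5d92464, b4b0707}.
Ancestors of bc474d7: {0c9407e, 5d92464, bc474d7}.
Common ancestors: {0c9407e, 5d92464}.
Among these, 5d92464 is not an ancestor of any other common ancestor — it is the merge base.

5d92464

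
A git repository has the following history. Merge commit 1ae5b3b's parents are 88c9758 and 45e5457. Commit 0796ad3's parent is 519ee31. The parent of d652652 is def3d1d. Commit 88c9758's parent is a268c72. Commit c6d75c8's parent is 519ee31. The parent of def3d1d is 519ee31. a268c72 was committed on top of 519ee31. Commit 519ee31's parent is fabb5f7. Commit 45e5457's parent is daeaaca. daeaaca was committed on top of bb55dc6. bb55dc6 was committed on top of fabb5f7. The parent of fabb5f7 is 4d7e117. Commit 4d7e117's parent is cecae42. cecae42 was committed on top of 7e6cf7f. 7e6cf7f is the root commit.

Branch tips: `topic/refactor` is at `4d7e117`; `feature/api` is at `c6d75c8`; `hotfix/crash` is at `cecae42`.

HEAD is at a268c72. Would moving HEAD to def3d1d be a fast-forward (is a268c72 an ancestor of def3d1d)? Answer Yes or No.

No

A fast-forward from a268c72 to def3d1d is possible iff a268c72 is an ancestor of def3d1d.
Ancestors of def3d1d: {4d7e117, 519ee31, 7e6cf7f, cecae42, def3d1d, fabb5f7}.
a268c72 is not among them, so fast-forward is not possible.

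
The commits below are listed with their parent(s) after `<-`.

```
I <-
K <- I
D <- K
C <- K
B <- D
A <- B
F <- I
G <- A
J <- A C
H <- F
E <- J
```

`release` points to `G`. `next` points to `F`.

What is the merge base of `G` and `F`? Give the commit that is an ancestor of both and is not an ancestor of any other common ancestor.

I

Ancestors of G: {A, B, D, G, I, K}.
Ancestors of F: {F, I}.
Common ancestors: {I}.
The only common ancestor is I, so it is the merge base.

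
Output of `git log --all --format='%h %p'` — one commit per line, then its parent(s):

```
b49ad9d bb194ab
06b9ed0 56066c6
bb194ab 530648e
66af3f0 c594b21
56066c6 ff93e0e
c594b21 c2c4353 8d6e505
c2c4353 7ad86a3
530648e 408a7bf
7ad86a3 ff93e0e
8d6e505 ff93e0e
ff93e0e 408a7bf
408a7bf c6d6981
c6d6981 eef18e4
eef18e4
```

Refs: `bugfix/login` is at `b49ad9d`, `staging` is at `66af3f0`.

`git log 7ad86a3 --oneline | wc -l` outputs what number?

Walking parent pointers from 7ad86a3: reachable set = {408a7bf, 7ad86a3, c6d6981, eef18e4, ff93e0e}.
That is 5 commits.

5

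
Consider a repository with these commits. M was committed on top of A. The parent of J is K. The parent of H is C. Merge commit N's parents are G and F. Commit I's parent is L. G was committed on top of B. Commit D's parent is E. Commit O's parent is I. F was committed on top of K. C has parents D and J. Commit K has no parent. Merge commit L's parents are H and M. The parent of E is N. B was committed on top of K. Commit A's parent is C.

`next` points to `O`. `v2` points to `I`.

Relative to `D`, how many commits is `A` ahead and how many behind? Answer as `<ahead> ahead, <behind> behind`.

3 ahead, 0 behind

Reachable from A: {A, B, C, D, E, F, G, J, K, N}.
Reachable from D: {B, D, E, F, G, K, N}.
Only in A's history (ahead): {A, C, J} — 3.
Only in D's history (behind): {} — 0.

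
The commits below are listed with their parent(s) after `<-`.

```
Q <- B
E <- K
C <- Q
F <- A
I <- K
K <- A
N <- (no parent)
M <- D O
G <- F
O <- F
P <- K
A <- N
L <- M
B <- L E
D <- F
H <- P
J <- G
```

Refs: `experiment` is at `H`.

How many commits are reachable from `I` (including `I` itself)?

Walking parent pointers from I: reachable set = {A, I, K, N}.
That is 4 commits.

4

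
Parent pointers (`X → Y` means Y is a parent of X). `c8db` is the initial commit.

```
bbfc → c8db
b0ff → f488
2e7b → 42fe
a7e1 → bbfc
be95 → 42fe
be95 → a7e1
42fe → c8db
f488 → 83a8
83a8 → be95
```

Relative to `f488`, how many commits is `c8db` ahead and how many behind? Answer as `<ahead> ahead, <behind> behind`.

0 ahead, 6 behind

Reachable from c8db: {c8db}.
Reachable from f488: {42fe, 83a8, a7e1, bbfc, be95, c8db, f488}.
Only in c8db's history (ahead): {} — 0.
Only in f488's history (behind): {42fe, 83a8, a7e1, bbfc, be95, f488} — 6.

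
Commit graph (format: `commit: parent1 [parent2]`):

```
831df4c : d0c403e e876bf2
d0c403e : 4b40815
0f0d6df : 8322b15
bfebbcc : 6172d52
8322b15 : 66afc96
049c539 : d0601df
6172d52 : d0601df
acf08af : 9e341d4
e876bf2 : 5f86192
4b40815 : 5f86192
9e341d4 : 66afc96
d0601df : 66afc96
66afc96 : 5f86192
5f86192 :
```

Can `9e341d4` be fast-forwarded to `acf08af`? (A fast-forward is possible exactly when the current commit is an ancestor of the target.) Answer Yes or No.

Yes

A fast-forward from 9e341d4 to acf08af is possible iff 9e341d4 is an ancestor of acf08af.
Ancestors of acf08af: {5f86192, 66afc96, 9e341d4, acf08af}.
9e341d4 is among them, so fast-forward is possible.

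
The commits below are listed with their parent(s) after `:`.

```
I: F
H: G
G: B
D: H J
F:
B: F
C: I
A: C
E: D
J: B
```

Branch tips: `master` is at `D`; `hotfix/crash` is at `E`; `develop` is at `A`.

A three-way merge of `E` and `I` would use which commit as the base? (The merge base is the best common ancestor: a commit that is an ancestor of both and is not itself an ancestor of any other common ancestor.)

Ancestors of E: {B, D, E, F, G, H, J}.
Ancestors of I: {F, I}.
Common ancestors: {F}.
The only common ancestor is F, so it is the merge base.

F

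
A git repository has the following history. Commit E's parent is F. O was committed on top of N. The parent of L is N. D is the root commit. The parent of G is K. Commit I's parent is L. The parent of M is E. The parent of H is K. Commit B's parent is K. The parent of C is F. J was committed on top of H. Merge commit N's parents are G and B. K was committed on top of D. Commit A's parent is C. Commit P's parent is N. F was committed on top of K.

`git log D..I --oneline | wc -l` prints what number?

Reachable from I: {B, D, G, I, K, L, N}.
Reachable from D: {D}.
In I's history but not D's: {B, G, I, K, L, N} — 6 commits.

6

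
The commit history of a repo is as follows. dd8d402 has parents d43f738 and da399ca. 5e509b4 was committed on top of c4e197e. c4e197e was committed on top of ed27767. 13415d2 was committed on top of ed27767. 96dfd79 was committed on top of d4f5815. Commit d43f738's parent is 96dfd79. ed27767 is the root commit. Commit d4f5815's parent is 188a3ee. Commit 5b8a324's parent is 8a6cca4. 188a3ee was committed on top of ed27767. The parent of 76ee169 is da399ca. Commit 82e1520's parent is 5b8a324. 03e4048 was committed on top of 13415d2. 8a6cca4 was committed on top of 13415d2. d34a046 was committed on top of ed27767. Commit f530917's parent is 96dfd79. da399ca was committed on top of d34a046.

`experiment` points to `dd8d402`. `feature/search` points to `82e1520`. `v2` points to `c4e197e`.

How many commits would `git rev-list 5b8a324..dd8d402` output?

7

Reachable from dd8d402: {188a3ee, 96dfd79, d34a046, d43f738, d4f5815, da399ca, dd8d402, ed27767}.
Reachable from 5b8a324: {13415d2, 5b8a324, 8a6cca4, ed27767}.
In dd8d402's history but not 5b8a324's: {188a3ee, 96dfd79, d34a046, d43f738, d4f5815, da399ca, dd8d402} — 7 commits.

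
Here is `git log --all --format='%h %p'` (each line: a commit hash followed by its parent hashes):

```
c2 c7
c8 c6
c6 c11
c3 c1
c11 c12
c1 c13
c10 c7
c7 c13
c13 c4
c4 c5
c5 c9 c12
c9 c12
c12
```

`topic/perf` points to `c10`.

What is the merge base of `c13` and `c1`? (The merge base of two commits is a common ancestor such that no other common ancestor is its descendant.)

Ancestors of c13: {c12, c13, c4, c5, c9}.
Ancestors of c1: {c1, c12, c13, c4, c5, c9}.
Common ancestors: {c12, c13, c4, c5, c9}.
Among these, c13 is not an ancestor of any other common ancestor — it is the merge base.

c13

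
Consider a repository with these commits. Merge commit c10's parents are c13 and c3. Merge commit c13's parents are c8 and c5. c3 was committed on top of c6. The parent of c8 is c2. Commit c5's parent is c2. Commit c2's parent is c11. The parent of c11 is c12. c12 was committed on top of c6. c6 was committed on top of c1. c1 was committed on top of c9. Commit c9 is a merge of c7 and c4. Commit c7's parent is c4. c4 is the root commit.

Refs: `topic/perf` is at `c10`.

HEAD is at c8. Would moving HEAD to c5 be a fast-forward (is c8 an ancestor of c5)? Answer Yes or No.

No

A fast-forward from c8 to c5 is possible iff c8 is an ancestor of c5.
Ancestors of c5: {c1, c11, c12, c2, c4, c5, c6, c7, c9}.
c8 is not among them, so fast-forward is not possible.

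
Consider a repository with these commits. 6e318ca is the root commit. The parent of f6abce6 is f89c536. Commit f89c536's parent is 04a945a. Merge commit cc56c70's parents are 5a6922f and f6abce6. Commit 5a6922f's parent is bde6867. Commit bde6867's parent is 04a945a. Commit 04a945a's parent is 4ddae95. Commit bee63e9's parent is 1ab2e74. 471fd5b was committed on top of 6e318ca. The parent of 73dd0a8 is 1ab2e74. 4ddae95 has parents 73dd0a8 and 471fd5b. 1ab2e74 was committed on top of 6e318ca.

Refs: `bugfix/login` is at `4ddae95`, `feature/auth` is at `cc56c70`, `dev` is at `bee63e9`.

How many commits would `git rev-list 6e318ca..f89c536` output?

6

Reachable from f89c536: {04a945a, 1ab2e74, 471fd5b, 4ddae95, 6e318ca, 73dd0a8, f89c536}.
Reachable from 6e318ca: {6e318ca}.
In f89c536's history but not 6e318ca's: {04a945a, 1ab2e74, 471fd5b, 4ddae95, 73dd0a8, f89c536} — 6 commits.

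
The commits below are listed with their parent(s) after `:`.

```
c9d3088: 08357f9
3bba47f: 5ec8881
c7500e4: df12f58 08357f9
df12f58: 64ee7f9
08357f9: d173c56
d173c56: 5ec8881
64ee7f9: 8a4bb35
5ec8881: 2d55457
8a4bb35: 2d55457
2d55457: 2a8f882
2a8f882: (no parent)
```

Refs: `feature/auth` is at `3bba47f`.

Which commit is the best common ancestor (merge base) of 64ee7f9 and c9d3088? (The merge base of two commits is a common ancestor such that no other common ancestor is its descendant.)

Ancestors of 64ee7f9: {2a8f882, 2d55457, 64ee7f9, 8a4bb35}.
Ancestors of c9d3088: {08357f9, 2a8f882, 2d55457, 5ec8881, c9d3088, d173c56}.
Common ancestors: {2a8f882, 2d55457}.
Among these, 2d55457 is not an ancestor of any other common ancestor — it is the merge base.

2d55457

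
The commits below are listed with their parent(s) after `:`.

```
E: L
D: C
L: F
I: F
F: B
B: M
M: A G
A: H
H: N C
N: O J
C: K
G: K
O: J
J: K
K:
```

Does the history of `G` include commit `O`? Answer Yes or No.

No

Ancestors of G: {G, K}.
O is not in that set, so it is not an ancestor of G.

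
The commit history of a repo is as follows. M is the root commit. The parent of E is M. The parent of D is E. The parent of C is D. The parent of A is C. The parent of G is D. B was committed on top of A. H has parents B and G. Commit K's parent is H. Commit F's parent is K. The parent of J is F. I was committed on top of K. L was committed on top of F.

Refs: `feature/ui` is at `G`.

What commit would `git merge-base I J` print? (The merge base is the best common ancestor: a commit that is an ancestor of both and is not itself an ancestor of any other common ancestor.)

Ancestors of I: {A, B, C, D, E, G, H, I, K, M}.
Ancestors of J: {A, B, C, D, E, F, G, H, J, K, M}.
Common ancestors: {A, B, C, D, E, G, H, K, M}.
Among these, K is not an ancestor of any other common ancestor — it is the merge base.

K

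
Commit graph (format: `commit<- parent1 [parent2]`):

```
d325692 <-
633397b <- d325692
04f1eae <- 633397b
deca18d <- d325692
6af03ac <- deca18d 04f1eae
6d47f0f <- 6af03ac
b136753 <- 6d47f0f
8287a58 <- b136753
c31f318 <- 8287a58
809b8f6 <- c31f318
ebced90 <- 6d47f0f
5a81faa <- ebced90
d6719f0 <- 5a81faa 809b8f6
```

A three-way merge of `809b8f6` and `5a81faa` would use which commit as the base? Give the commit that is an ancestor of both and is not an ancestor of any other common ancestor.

Ancestors of 809b8f6: {04f1eae, 633397b, 6af03ac, 6d47f0f, 809b8f6, 8287a58, b136753, c31f318, d325692, deca18d}.
Ancestors of 5a81faa: {04f1eae, 5a81faa, 633397b, 6af03ac, 6d47f0f, d325692, deca18d, ebced90}.
Common ancestors: {04f1eae, 633397b, 6af03ac, 6d47f0f, d325692, deca18d}.
Among these, 6d47f0f is not an ancestor of any other common ancestor — it is the merge base.

6d47f0f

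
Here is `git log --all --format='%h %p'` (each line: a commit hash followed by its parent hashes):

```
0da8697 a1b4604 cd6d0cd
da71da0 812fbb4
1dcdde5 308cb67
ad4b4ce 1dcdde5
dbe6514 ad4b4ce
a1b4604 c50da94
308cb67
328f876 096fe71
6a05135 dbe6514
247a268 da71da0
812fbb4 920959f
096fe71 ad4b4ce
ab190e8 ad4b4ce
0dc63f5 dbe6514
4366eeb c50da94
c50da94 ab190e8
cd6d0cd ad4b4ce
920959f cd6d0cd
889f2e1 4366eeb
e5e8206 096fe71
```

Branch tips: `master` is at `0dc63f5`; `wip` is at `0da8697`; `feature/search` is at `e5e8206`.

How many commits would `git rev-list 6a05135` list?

5

Walking parent pointers from 6a05135: reachable set = {1dcdde5, 308cb67, 6a05135, ad4b4ce, dbe6514}.
That is 5 commits.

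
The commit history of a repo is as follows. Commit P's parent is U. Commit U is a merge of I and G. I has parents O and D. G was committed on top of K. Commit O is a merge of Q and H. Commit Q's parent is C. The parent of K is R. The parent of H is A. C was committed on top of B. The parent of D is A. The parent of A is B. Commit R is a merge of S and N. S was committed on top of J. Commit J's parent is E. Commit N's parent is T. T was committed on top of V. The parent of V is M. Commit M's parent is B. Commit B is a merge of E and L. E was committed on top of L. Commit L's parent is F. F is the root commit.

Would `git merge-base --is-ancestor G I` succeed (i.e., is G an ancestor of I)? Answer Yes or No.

No

Ancestors of I: {A, B, C, D, E, F, H, I, L, O, Q}.
G is not in that set, so it is not an ancestor of I.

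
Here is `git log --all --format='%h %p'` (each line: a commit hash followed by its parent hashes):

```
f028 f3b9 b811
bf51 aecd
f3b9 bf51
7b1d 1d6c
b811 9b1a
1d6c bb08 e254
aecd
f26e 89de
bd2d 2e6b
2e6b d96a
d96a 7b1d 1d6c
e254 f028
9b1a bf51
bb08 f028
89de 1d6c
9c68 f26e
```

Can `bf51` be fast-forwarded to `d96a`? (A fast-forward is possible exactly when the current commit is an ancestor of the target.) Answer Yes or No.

Yes

A fast-forward from bf51 to d96a is possible iff bf51 is an ancestor of d96a.
Ancestors of d96a: {1d6c, 7b1d, 9b1a, aecd, b811, bb08, bf51, d96a, e254, f028, f3b9}.
bf51 is among them, so fast-forward is possible.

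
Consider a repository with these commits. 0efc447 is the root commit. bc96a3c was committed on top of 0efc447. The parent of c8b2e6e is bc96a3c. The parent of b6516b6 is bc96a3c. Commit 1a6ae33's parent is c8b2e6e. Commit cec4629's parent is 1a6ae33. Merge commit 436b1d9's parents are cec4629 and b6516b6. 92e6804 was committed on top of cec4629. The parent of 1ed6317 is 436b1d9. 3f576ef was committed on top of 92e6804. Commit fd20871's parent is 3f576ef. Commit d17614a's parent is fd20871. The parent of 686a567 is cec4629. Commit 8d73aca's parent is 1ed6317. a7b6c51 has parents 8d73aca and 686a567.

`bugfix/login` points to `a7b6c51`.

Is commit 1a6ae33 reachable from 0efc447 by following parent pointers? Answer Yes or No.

No

Ancestors of 0efc447: {0efc447}.
1a6ae33 is not in that set, so it is not an ancestor of 0efc447.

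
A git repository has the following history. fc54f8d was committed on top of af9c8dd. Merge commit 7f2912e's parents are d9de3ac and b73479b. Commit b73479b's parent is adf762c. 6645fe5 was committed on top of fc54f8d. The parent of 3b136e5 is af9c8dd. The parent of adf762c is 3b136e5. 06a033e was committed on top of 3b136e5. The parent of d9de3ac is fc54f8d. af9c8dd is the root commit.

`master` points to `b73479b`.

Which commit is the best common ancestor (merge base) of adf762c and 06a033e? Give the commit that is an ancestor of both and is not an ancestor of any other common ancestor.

3b136e5

Ancestors of adf762c: {3b136e5, adf762c, af9c8dd}.
Ancestors of 06a033e: {06a033e, 3b136e5, af9c8dd}.
Common ancestors: {3b136e5, af9c8dd}.
Among these, 3b136e5 is not an ancestor of any other common ancestor — it is the merge base.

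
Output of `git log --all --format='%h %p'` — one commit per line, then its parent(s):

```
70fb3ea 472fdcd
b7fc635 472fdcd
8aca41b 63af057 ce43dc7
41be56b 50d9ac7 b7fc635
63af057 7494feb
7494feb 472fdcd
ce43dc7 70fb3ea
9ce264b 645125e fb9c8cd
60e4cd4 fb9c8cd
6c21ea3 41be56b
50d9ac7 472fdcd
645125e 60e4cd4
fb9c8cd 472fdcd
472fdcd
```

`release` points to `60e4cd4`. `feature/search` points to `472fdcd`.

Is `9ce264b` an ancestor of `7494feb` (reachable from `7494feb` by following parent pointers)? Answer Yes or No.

Ancestors of 7494feb: {472fdcd, 7494feb}.
9ce264b is not in that set, so it is not an ancestor of 7494feb.

No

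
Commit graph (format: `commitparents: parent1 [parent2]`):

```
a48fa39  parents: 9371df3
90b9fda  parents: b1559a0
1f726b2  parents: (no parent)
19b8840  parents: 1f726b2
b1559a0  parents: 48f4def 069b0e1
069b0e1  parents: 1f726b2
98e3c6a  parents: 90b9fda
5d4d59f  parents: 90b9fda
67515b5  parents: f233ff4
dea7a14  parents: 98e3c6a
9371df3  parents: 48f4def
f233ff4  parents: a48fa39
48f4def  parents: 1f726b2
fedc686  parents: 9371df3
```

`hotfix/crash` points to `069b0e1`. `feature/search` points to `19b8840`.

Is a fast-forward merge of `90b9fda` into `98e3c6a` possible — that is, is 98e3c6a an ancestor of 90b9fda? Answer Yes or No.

A fast-forward from 98e3c6a to 90b9fda is possible iff 98e3c6a is an ancestor of 90b9fda.
Ancestors of 90b9fda: {069b0e1, 1f726b2, 48f4def, 90b9fda, b1559a0}.
98e3c6a is not among them, so fast-forward is not possible.

No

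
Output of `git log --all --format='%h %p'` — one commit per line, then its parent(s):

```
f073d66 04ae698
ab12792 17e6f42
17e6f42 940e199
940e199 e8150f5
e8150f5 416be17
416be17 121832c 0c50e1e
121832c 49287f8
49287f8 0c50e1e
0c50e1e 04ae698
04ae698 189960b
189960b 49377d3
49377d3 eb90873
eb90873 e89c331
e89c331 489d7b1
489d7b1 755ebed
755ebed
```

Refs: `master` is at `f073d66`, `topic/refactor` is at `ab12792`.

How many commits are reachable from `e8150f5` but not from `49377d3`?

7

Reachable from e8150f5: {04ae698, 0c50e1e, 121832c, 189960b, 416be17, 489d7b1, 49287f8, 49377d3, 755ebed, e8150f5, e89c331, eb90873}.
Reachable from 49377d3: {489d7b1, 49377d3, 755ebed, e89c331, eb90873}.
In e8150f5's history but not 49377d3's: {04ae698, 0c50e1e, 121832c, 189960b, 416be17, 49287f8, e8150f5} — 7 commits.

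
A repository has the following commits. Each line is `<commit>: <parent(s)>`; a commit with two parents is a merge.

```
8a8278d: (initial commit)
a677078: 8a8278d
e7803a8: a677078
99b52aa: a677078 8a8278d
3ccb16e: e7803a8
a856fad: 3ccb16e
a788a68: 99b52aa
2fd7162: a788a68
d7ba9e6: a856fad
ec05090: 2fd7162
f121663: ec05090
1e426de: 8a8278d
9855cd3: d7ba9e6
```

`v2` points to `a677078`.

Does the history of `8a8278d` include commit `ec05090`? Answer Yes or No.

Ancestors of 8a8278d: {8a8278d}.
ec05090 is not in that set, so it is not an ancestor of 8a8278d.

No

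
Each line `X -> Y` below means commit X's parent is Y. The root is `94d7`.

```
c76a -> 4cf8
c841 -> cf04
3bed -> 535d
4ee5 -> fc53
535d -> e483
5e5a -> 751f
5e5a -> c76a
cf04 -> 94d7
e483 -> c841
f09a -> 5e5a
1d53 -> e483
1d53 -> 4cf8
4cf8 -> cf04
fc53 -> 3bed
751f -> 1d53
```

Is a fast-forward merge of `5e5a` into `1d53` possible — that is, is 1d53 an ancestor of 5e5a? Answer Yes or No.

Yes

A fast-forward from 1d53 to 5e5a is possible iff 1d53 is an ancestor of 5e5a.
Ancestors of 5e5a: {1d53, 4cf8, 5e5a, 751f, 94d7, c76a, c841, cf04, e483}.
1d53 is among them, so fast-forward is possible.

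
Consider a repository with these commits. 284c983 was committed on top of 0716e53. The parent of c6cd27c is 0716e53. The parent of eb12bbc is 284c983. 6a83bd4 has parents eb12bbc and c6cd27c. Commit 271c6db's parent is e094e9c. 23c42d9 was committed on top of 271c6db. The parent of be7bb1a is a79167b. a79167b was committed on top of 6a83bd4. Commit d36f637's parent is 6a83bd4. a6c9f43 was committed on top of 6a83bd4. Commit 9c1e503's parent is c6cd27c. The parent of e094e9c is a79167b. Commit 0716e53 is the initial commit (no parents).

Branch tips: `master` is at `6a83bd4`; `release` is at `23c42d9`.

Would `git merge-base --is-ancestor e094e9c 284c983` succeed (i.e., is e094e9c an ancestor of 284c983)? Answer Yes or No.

Ancestors of 284c983: {0716e53, 284c983}.
e094e9c is not in that set, so it is not an ancestor of 284c983.

No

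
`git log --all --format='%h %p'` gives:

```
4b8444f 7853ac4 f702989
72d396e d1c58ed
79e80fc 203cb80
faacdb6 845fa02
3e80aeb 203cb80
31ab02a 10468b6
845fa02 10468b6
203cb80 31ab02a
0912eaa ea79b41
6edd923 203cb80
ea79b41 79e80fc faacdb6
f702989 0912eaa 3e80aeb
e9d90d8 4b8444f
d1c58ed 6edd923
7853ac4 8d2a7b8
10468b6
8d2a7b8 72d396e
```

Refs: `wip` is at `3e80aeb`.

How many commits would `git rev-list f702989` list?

Walking parent pointers from f702989: reachable set = {0912eaa, 10468b6, 203cb80, 31ab02a, 3e80aeb, 79e80fc, 845fa02, ea79b41, f702989, faacdb6}.
That is 10 commits.

10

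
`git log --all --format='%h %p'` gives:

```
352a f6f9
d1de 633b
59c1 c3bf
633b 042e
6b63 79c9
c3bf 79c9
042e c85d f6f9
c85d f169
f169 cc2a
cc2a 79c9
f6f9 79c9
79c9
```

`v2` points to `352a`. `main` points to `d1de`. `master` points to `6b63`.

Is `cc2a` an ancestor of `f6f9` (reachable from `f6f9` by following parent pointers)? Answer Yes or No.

No

Ancestors of f6f9: {79c9, f6f9}.
cc2a is not in that set, so it is not an ancestor of f6f9.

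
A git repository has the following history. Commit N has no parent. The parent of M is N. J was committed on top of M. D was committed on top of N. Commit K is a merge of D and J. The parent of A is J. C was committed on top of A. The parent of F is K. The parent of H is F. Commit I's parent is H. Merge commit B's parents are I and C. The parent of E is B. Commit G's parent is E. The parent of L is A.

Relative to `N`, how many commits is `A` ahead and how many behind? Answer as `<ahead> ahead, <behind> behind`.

Reachable from A: {A, J, M, N}.
Reachable from N: {N}.
Only in A's history (ahead): {A, J, M} — 3.
Only in N's history (behind): {} — 0.

3 ahead, 0 behind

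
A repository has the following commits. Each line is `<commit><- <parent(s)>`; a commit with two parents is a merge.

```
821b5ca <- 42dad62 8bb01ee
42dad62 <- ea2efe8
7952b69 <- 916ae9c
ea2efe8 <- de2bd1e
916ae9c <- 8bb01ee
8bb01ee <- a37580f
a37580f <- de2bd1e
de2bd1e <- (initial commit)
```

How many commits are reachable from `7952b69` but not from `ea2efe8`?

4

Reachable from 7952b69: {7952b69, 8bb01ee, 916ae9c, a37580f, de2bd1e}.
Reachable from ea2efe8: {de2bd1e, ea2efe8}.
In 7952b69's history but not ea2efe8's: {7952b69, 8bb01ee, 916ae9c, a37580f} — 4 commits.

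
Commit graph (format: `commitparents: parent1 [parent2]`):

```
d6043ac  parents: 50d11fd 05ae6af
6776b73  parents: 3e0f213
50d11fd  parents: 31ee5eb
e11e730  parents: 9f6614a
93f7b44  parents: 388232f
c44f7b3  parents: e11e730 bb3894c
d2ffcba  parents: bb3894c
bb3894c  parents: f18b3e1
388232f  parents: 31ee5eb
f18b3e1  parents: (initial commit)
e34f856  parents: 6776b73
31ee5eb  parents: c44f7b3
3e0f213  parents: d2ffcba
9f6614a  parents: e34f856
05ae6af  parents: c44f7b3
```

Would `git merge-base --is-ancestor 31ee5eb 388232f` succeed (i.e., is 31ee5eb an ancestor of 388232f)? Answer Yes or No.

Yes

Ancestors of 388232f (commits reachable by following parents): {31ee5eb, 388232f, 3e0f213, 6776b73, 9f6614a, bb3894c, c44f7b3, d2ffcba, e11e730, e34f856, f18b3e1}.
31ee5eb is in that set, so it is an ancestor of 388232f.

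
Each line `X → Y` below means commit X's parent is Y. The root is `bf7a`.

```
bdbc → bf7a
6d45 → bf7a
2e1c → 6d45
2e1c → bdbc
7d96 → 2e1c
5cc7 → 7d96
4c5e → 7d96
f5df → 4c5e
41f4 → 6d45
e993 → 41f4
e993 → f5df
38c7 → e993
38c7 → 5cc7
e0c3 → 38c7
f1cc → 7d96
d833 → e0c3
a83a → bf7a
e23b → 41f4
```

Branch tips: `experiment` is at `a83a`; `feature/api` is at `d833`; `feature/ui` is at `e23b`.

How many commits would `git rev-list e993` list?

Walking parent pointers from e993: reachable set = {2e1c, 41f4, 4c5e, 6d45, 7d96, bdbc, bf7a, e993, f5df}.
That is 9 commits.

9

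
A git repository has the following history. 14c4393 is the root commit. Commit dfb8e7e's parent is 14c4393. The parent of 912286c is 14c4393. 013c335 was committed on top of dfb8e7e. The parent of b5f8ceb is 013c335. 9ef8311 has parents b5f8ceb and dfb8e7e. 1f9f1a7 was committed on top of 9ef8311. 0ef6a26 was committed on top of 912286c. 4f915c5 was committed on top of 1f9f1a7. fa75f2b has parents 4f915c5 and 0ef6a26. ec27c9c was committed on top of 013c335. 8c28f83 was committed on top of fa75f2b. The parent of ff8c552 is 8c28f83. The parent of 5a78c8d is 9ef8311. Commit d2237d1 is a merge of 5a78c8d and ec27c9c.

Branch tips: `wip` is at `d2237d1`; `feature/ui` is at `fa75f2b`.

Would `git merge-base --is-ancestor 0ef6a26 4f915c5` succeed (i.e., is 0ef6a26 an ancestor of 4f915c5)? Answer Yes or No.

No

Ancestors of 4f915c5: {013c335, 14c4393, 1f9f1a7, 4f915c5, 9ef8311, b5f8ceb, dfb8e7e}.
0ef6a26 is not in that set, so it is not an ancestor of 4f915c5.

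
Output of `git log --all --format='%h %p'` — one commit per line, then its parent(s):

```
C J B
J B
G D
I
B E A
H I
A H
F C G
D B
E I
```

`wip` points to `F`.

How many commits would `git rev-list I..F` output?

Reachable from F: {A, B, C, D, E, F, G, H, I, J}.
Reachable from I: {I}.
In F's history but not I's: {A, B, C, D, E, F, G, H, J} — 9 commits.

9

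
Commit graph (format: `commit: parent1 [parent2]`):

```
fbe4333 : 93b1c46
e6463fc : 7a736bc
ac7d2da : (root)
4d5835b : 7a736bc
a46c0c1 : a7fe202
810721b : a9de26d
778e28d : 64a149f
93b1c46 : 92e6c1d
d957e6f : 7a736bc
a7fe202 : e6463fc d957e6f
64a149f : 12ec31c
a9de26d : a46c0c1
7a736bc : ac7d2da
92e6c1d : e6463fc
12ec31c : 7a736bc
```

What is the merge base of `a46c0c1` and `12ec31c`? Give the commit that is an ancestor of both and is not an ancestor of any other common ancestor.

7a736bc

Ancestors of a46c0c1: {7a736bc, a46c0c1, a7fe202, ac7d2da, d957e6f, e6463fc}.
Ancestors of 12ec31c: {12ec31c, 7a736bc, ac7d2da}.
Common ancestors: {7a736bc, ac7d2da}.
Among these, 7a736bc is not an ancestor of any other common ancestor — it is the merge base.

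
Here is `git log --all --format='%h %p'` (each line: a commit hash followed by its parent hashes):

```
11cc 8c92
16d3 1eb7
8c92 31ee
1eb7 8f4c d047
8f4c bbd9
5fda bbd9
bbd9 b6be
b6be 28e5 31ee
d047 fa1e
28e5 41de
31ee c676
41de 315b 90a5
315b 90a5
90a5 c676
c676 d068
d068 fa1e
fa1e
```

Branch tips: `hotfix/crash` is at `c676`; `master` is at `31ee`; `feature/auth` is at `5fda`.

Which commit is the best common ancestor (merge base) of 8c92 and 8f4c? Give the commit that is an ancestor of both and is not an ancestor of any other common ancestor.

Ancestors of 8c92: {31ee, 8c92, c676, d068, fa1e}.
Ancestors of 8f4c: {28e5, 315b, 31ee, 41de, 8f4c, 90a5, b6be, bbd9, c676, d068, fa1e}.
Common ancestors: {31ee, c676, d068, fa1e}.
Among these, 31ee is not an ancestor of any other common ancestor — it is the merge base.

31ee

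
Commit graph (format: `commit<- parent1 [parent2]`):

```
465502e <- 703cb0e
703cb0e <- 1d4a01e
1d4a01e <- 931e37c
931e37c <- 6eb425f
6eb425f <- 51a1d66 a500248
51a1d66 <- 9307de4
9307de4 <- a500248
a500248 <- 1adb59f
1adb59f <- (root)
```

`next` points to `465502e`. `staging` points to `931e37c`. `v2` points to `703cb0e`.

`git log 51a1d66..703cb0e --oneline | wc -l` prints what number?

Reachable from 703cb0e: {1adb59f, 1d4a01e, 51a1d66, 6eb425f, 703cb0e, 9307de4, 931e37c, a500248}.
Reachable from 51a1d66: {1adb59f, 51a1d66, 9307de4, a500248}.
In 703cb0e's history but not 51a1d66's: {1d4a01e, 6eb425f, 703cb0e, 931e37c} — 4 commits.

4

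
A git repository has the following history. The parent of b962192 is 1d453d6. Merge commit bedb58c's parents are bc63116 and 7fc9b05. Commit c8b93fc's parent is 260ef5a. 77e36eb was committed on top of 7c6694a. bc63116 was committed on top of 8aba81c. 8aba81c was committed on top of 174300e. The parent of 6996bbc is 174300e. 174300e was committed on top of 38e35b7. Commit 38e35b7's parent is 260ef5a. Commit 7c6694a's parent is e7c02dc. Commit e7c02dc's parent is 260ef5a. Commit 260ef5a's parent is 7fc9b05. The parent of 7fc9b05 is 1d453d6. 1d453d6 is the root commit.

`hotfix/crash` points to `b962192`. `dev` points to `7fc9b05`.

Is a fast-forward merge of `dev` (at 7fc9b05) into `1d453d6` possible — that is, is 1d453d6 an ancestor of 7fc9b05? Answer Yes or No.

A fast-forward from 1d453d6 to 7fc9b05 is possible iff 1d453d6 is an ancestor of 7fc9b05.
Ancestors of 7fc9b05: {1d453d6, 7fc9b05}.
1d453d6 is among them, so fast-forward is possible.

Yes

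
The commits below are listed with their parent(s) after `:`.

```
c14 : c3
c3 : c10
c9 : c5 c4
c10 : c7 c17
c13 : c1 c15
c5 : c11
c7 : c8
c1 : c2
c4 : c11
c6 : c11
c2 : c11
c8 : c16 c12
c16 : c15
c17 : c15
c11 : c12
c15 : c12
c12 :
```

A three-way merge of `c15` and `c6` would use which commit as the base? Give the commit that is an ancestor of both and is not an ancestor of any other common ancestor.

c12

Ancestors of c15: {c12, c15}.
Ancestors of c6: {c11, c12, c6}.
Common ancestors: {c12}.
The only common ancestor is c12, so it is the merge base.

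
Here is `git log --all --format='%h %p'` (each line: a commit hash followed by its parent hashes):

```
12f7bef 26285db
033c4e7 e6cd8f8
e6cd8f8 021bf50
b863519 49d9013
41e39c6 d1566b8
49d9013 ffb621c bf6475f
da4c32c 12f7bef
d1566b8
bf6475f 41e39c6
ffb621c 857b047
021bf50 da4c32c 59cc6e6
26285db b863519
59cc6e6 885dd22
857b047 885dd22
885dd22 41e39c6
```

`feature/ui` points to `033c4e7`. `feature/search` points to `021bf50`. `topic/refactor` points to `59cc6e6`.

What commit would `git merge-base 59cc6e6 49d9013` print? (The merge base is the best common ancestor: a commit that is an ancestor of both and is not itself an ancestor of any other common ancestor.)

Ancestors of 59cc6e6: {41e39c6, 59cc6e6, 885dd22, d1566b8}.
Ancestors of 49d9013: {41e39c6, 49d9013, 857b047, 885dd22, bf6475f, d1566b8, ffb621c}.
Common ancestors: {41e39c6, 885dd22, d1566b8}.
Among these, 885dd22 is not an ancestor of any other common ancestor — it is the merge base.

885dd22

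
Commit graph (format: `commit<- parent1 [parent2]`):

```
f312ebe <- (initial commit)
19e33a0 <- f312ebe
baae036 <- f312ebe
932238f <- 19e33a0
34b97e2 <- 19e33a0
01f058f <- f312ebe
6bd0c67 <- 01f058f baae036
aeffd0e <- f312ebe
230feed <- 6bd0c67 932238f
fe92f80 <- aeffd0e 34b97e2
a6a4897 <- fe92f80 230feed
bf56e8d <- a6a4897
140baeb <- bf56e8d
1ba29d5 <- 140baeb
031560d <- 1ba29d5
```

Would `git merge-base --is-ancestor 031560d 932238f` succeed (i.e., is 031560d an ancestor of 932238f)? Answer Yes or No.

Ancestors of 932238f: {19e33a0, 932238f, f312ebe}.
031560d is not in that set, so it is not an ancestor of 932238f.

No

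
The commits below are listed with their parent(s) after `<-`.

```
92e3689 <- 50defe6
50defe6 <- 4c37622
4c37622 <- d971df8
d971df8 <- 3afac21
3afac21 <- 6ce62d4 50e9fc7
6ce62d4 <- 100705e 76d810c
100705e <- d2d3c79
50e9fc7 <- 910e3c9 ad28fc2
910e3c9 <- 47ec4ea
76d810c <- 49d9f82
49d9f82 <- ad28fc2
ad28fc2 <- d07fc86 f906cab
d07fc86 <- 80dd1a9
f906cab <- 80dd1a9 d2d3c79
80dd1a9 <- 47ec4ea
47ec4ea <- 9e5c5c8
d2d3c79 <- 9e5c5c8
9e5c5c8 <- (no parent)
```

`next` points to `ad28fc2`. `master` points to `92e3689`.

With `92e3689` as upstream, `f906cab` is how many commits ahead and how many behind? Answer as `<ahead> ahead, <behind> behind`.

Reachable from f906cab: {47ec4ea, 80dd1a9, 9e5c5c8, d2d3c79, f906cab}.
Reachable from 92e3689: {100705e, 3afac21, 47ec4ea, 49d9f82, 4c37622, 50defe6, 50e9fc7, 6ce62d4, 76d810c, 80dd1a9, 910e3c9, 92e3689, 9e5c5c8, ad28fc2, d07fc86, d2d3c79, d971df8, f906cab}.
Only in f906cab's history (ahead): {} — 0.
Only in 92e3689's history (behind): {100705e, 3afac21, 49d9f82, 4c37622, 50defe6, 50e9fc7, 6ce62d4, 76d810c, 910e3c9, 92e3689, ad28fc2, d07fc86, d971df8} — 13.

0 ahead, 13 behind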